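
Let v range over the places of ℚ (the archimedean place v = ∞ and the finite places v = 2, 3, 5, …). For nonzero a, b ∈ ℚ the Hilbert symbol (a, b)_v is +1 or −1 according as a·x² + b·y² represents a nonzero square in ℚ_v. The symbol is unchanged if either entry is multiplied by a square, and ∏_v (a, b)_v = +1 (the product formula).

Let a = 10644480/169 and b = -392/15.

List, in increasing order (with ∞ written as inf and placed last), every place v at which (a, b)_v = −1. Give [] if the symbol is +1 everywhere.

Mod squares: a ≡ 1155, b ≡ -30. Check v ∈ {∞, 2, 3, 5, 7, 11, 13}.
v=13: a=13^-2·(≡2), b=13^0·(≡12) mod 13; (2|13)=-1, (12|13)=+1; (−1)^{-2·0·6}·(-1)^0·(+1)^-2 = +1.
v=7: a=7^1·(≡2), b=7^2·(≡6) mod 7; (2|7)=+1, (6|7)=-1; (−1)^{1·2·3}·(+1)^2·(-1)^1 = -1.
v=5: a=5^1·(≡4), b=5^-1·(≡1) mod 5; (4|5)=+1, (1|5)=+1; (−1)^{1·-1·2}·(+1)^-1·(+1)^1 = +1.
v=11: a=11^1·(≡8), b=11^0·(≡1) mod 11; (8|11)=-1, (1|11)=+1; (−1)^{1·0·5}·(-1)^0·(+1)^1 = +1.
v=∞: 1155 > 0 and -30 < 0  ⇒  (a,b)_∞ = +1.
v=2: v_2(a)=10, v_2(b)=3; units ≡ 3, 1 (mod 8); ε·ε+αω+βω = 1·0+10·0+3·1 ≡ 1  ⇒  (a,b)_2 = -1.
v=3: a=3^3·(≡1), b=3^-1·(≡2) mod 3; (1|3)=+1, (2|3)=-1; (−1)^{3·-1·1}·(+1)^-1·(-1)^3 = +1.
|Ram(1155, -30)| = 2, even; anisotropic at {2, 7}.

[2, 7]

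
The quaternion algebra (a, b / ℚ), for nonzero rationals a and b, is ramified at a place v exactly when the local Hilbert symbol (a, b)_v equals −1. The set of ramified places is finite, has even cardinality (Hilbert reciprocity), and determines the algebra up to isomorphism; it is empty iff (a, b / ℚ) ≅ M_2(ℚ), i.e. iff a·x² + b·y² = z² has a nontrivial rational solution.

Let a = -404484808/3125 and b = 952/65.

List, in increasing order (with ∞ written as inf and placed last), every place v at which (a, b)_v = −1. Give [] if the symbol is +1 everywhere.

[5, 23]

(a, b) ≡ (-10318490, 15470) mod (ℚ^×)²; places V = {2, 5, 7, 13, 17, 23, 29, ∞}.
(a,b)_∞: sgn(-10318490)=−, sgn(15470)=+, so +1.
(a,b)_2: α=3, β=3; u≡3, v≡7 (mod 8); ε(u)ε(v)=1·1, αω(v)=3·0, βω(u)=3·1; sum ≡ 0  ⇒  +1.
(a,b)_13: α=1, u≡2; β=-1, v≡11 (mod 13); (2|13)=-1, (11|13)=-1; sign (−1)^0·-1^-1·-1^1 = +1.
(a,b)_29: α=1, u≡4; β=0, v≡20 (mod 29); (4|29)=+1, (20|29)=+1; sign (−1)^0·+1^0·+1^1 = +1.
(a,b)_23: α=1, u≡12; β=0, v≡15 (mod 23); (12|23)=+1, (15|23)=-1; sign (−1)^0·+1^0·-1^1 = -1.
(a,b)_5: α=-5, u≡2; β=-1, v≡4 (mod 5); (2|5)=-1, (4|5)=+1; sign (−1)^0·-1^-1·+1^-5 = -1.
(a,b)_7: α=3, u≡2; β=1, v≡5 (mod 7); (2|7)=+1, (5|7)=-1; sign (−1)^1·+1^1·-1^3 = +1.
(a,b)_17: α=1, u≡8; β=1, v≡4 (mod 17); (8|17)=+1, (4|17)=+1; sign (−1)^0·+1^1·+1^1 = +1.
|Ram(-10318490, 15470)| = 2, even; anisotropic at {5, 23}.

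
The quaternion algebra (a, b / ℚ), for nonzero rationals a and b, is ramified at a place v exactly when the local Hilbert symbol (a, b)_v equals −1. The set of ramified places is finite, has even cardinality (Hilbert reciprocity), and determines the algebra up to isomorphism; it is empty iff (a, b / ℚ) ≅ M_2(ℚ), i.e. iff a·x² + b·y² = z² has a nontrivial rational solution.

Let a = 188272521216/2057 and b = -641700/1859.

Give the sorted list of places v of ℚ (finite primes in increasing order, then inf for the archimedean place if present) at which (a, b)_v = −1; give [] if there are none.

[17, 23]

Mod squares: a ≡ 86822723, b ≡ -7843. Check v ∈ {∞, 2, 3, 5, 11, 13, 17, 19, 23, 29, 31}.
v=11: a=11^-2·(≡9), b=11^-1·(≡10) mod 11; (9|11)=+1, (10|11)=-1; (−1)^{-2·-1·5}·(+1)^-1·(-1)^-2 = +1.
v=3: a=3^2·(≡2), b=3^2·(≡2) mod 3; (2|3)=-1, (2|3)=-1; (−1)^{2·2·1}·(-1)^2·(-1)^2 = +1.
v=23: a=23^1·(≡6), b=23^1·(≡6) mod 23; (6|23)=+1, (6|23)=+1; (−1)^{1·1·11}·(+1)^1·(+1)^1 = -1.
v=17: a=17^-1·(≡10), b=17^0·(≡14) mod 17; (10|17)=-1, (14|17)=-1; (−1)^{-1·0·8}·(-1)^0·(-1)^-1 = -1.
v=5: a=5^0·(≡3), b=5^2·(≡3) mod 5; (3|5)=-1, (3|5)=-1; (−1)^{0·2·2}·(-1)^2·(-1)^0 = +1.
v=2: v_2(a)=12, v_2(b)=2; units ≡ 3, 5 (mod 8); ε·ε+αω+βω = 1·0+12·1+2·1 ≡ 0  ⇒  (a,b)_2 = +1.
v=13: a=13^1·(≡9), b=13^-2·(≡10) mod 13; (9|13)=+1, (10|13)=+1; (−1)^{1·-2·6}·(+1)^-2·(+1)^1 = +1.
v=19: a=19^1·(≡14), b=19^0·(≡17) mod 19; (14|19)=-1, (17|19)=+1; (−1)^{1·0·9}·(-1)^0·(+1)^1 = +1.
v=29: a=29^1·(≡15), b=29^0·(≡4) mod 29; (15|29)=-1, (4|29)=+1; (−1)^{1·0·14}·(-1)^0·(+1)^1 = +1.
v=∞: 86822723 > 0 and -7843 < 0  ⇒  (a,b)_∞ = +1.
v=31: a=31^1·(≡4), b=31^1·(≡23) mod 31; (4|31)=+1, (23|31)=-1; (−1)^{1·1·15}·(+1)^1·(-1)^1 = +1.
(86822723, -7843 / ℚ) ramifies at {17, 23}: a division algebra.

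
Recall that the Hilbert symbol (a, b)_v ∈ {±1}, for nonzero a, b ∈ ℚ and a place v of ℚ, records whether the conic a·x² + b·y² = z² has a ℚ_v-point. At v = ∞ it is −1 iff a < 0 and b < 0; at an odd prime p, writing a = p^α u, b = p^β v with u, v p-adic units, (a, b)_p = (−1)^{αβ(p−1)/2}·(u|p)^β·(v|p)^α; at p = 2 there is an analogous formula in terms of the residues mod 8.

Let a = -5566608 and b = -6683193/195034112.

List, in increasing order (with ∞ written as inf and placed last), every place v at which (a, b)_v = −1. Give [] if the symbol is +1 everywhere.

Mod squares: a ≡ -38657, b ≡ -391. Check v ∈ {∞, 2, 3, 7, 11, 13, 17, 19, 23, 29, 31, 43}.
v=3: a=3^2·(≡1), b=3^2·(≡2) mod 3; (1|3)=+1, (2|3)=-1; (−1)^{2·2·1}·(+1)^2·(-1)^2 = +1.
v=11: a=11^0·(≡8), b=11^2·(≡1) mod 11; (8|11)=-1, (1|11)=+1; (−1)^{0·2·5}·(-1)^2·(+1)^0 = +1.
v=7: a=7^0·(≡2), b=7^-2·(≡2) mod 7; (2|7)=+1, (2|7)=+1; (−1)^{0·-2·3}·(+1)^-2·(+1)^0 = +1.
v=23: a=23^0·(≡13), b=23^-1·(≡18) mod 23; (13|23)=+1, (18|23)=+1; (−1)^{0·-1·11}·(+1)^-1·(+1)^0 = +1.
v=17: a=17^0·(≡8), b=17^1·(≡7) mod 17; (8|17)=+1, (7|17)=-1; (−1)^{0·1·8}·(+1)^1·(-1)^0 = +1.
v=19: a=19^0·(≡12), b=19^2·(≡10) mod 19; (12|19)=-1, (10|19)=-1; (−1)^{0·2·9}·(-1)^2·(-1)^0 = +1.
v=43: a=43^1·(≡17), b=43^0·(≡39) mod 43; (17|43)=+1, (39|43)=-1; (−1)^{1·0·21}·(+1)^0·(-1)^1 = -1.
v=2: v_2(a)=4, v_2(b)=-10; units ≡ 7, 1 (mod 8); ε·ε+αω+βω = 1·0+4·0+-10·0 ≡ 0  ⇒  (a,b)_2 = +1.
v=31: a=31^1·(≡15), b=31^0·(≡27) mod 31; (15|31)=-1, (27|31)=-1; (−1)^{1·0·15}·(-1)^0·(-1)^1 = -1.
v=29: a=29^1·(≡28), b=29^0·(≡10) mod 29; (28|29)=+1, (10|29)=-1; (−1)^{1·0·14}·(+1)^0·(-1)^1 = -1.
v=13: a=13^0·(≡5), b=13^-2·(≡10) mod 13; (5|13)=-1, (10|13)=+1; (−1)^{0·-2·6}·(-1)^-2·(+1)^0 = +1.
v=∞: -38657 < 0 and -391 < 0  ⇒  (a,b)_∞ = -1.
(-38657, -391 / ℚ) ramifies at {29, 31, 43, ∞}: a division algebra.

[29, 31, 43, inf]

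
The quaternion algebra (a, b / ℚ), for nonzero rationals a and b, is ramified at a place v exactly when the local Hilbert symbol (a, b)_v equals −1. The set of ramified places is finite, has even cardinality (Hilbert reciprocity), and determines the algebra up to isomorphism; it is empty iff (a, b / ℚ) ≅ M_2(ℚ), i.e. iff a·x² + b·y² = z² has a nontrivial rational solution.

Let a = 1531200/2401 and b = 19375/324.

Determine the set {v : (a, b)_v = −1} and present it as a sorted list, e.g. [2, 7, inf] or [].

Mod squares: a ≡ 957, b ≡ 31. Check v ∈ {∞, 2, 3, 5, 7, 11, 29, 31}.
v=3: a=3^1·(≡1), b=3^-4·(≡1) mod 3; (1|3)=+1, (1|3)=+1; (−1)^{1·-4·1}·(+1)^-4·(+1)^1 = +1.
v=5: a=5^2·(≡3), b=5^4·(≡4) mod 5; (3|5)=-1, (4|5)=+1; (−1)^{2·4·2}·(-1)^4·(+1)^2 = +1.
v=31: a=31^0·(≡30), b=31^1·(≡7) mod 31; (30|31)=-1, (7|31)=+1; (−1)^{0·1·15}·(-1)^1·(+1)^0 = -1.
v=7: a=7^-4·(≡6), b=7^0·(≡3) mod 7; (6|7)=-1, (3|7)=-1; (−1)^{-4·0·3}·(-1)^0·(-1)^-4 = +1.
v=29: a=29^1·(≡16), b=29^0·(≡18) mod 29; (16|29)=+1, (18|29)=-1; (−1)^{1·0·14}·(+1)^0·(-1)^1 = -1.
v=2: v_2(a)=6, v_2(b)=-2; units ≡ 5, 7 (mod 8); ε·ε+αω+βω = 0·1+6·0+-2·1 ≡ 0  ⇒  (a,b)_2 = +1.
v=11: a=11^1·(≡2), b=11^0·(≡3) mod 11; (2|11)=-1, (3|11)=+1; (−1)^{1·0·5}·(-1)^0·(+1)^1 = +1.
v=∞: 957 > 0 and 31 > 0  ⇒  (a,b)_∞ = +1.
|Ram(957, 31)| = 2, even; anisotropic at {29, 31}.

[29, 31]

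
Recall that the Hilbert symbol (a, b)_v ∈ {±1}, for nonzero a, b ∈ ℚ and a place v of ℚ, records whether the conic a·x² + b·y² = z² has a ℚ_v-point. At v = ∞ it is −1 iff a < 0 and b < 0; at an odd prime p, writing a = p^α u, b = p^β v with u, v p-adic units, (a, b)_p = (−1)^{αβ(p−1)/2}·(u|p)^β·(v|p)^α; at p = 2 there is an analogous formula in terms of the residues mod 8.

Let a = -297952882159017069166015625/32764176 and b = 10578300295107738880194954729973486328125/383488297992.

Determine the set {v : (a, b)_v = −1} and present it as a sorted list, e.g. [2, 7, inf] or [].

[5, 11, 29, 31]

(a, b) ≡ (-1829465, 73370) mod (ℚ^×)²; places V = {2, 3, 5, 11, 17, 23, 29, 31, 37, 53, ∞}.
(a,b)_37: α=1, u≡8; β=2, v≡28 (mod 37); (8|37)=-1, (28|37)=+1; sign (−1)^0·-1^2·+1^1 = +1.
(a,b)_53: α=-2, u≡7; β=-2, v≡12 (mod 53); (7|53)=+1, (12|53)=-1; sign (−1)^0·+1^-2·-1^-2 = +1.
(a,b)_23: α=4, u≡1; β=7, v≡6 (mod 23); (1|23)=+1, (6|23)=+1; sign (−1)^0·+1^7·+1^4 = +1.
(a,b)_17: α=0, u≡14; β=-2, v≡13 (mod 17); (14|17)=-1, (13|17)=+1; sign (−1)^0·-1^-2·+1^0 = +1.
(a,b)_3: α=-6, u≡1; β=-10, v≡2 (mod 3); (1|3)=+1, (2|3)=-1; sign (−1)^0·+1^-10·-1^-6 = +1.
(a,b)_31: α=1, u≡5; β=2, v≡13 (mod 31); (5|31)=+1, (13|31)=-1; sign (−1)^0·+1^2·-1^1 = -1.
(a,b)_∞: sgn(-1829465)=−, sgn(73370)=+, so +1.
(a,b)_5: α=9, u≡2; β=11, v≡1 (mod 5); (2|5)=-1, (1|5)=+1; sign (−1)^0·-1^11·+1^9 = -1.
(a,b)_2: α=-4, β=-3; u≡7, v≡5 (mod 8); ε(u)ε(v)=1·0, αω(v)=-4·1, βω(u)=-3·0; sum ≡ 0  ⇒  +1.
(a,b)_11: α=7, u≡9; β=9, v≡4 (mod 11); (9|11)=+1, (4|11)=+1; sign (−1)^1·+1^9·+1^7 = -1.
(a,b)_29: α=3, u≡2; β=5, v≡1 (mod 29); (2|29)=-1, (1|29)=+1; sign (−1)^0·-1^5·+1^3 = -1.
Ram(-1829465, 73370) = {5, 11, 29, 31}; no ℚ_5-point on the conic.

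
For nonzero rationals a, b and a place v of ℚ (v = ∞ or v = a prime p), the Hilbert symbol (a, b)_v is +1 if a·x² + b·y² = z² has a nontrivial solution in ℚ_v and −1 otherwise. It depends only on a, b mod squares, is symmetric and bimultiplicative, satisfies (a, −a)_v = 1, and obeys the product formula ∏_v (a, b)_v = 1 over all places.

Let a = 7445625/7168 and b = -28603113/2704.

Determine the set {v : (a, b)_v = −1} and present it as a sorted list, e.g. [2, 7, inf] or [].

Mod squares: a ≡ 231, b ≡ -33. Check v ∈ {∞, 2, 3, 5, 7, 11, 13, 19}.
v=19: a=19^2·(≡2), b=19^2·(≡9) mod 19; (2|19)=-1, (9|19)=+1; (−1)^{2·2·9}·(-1)^2·(+1)^2 = +1.
v=3: a=3^1·(≡2), b=3^1·(≡1) mod 3; (2|3)=-1, (1|3)=+1; (−1)^{1·1·1}·(-1)^1·(+1)^1 = +1.
v=11: a=11^1·(≡8), b=11^1·(≡2) mod 11; (8|11)=-1, (2|11)=-1; (−1)^{1·1·5}·(-1)^1·(-1)^1 = -1.
v=∞: 231 > 0 and -33 < 0  ⇒  (a,b)_∞ = +1.
v=7: a=7^-1·(≡6), b=7^4·(≡4) mod 7; (6|7)=-1, (4|7)=+1; (−1)^{-1·4·3}·(-1)^4·(+1)^-1 = +1.
v=13: a=13^0·(≡1), b=13^-2·(≡11) mod 13; (1|13)=+1, (11|13)=-1; (−1)^{0·-2·6}·(+1)^-2·(-1)^0 = +1.
v=5: a=5^4·(≡1), b=5^0·(≡3) mod 5; (1|5)=+1, (3|5)=-1; (−1)^{4·0·2}·(+1)^0·(-1)^4 = +1.
v=2: v_2(a)=-10, v_2(b)=-4; units ≡ 7, 7 (mod 8); ε·ε+αω+βω = 1·1+-10·0+-4·0 ≡ 1  ⇒  (a,b)_2 = -1.
Ram(231, -33) = {2, 11}; no ℚ_2-point on the conic.

[2, 11]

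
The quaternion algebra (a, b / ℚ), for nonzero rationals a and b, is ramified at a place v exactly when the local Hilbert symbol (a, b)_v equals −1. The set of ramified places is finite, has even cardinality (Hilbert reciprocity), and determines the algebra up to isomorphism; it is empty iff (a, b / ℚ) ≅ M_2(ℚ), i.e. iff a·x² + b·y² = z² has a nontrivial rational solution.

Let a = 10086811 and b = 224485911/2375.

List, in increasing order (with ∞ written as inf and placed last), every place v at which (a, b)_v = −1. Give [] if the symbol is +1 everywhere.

Mod squares: a ≡ 10086811, b ≡ 2945. Check v ∈ {∞, 2, 3, 5, 7, 13, 19, 23, 31, 43, 47}.
v=47: a=47^1·(≡11), b=47^0·(≡15) mod 47; (11|47)=-1, (15|47)=-1; (−1)^{1·0·23}·(-1)^0·(-1)^1 = -1.
v=7: a=7^1·(≡2), b=7^0·(≡3) mod 7; (2|7)=+1, (3|7)=-1; (−1)^{1·0·3}·(+1)^0·(-1)^1 = -1.
v=43: a=43^1·(≡12), b=43^0·(≡24) mod 43; (12|43)=-1, (24|43)=+1; (−1)^{1·0·21}·(-1)^0·(+1)^1 = +1.
v=3: a=3^0·(≡1), b=3^4·(≡2) mod 3; (1|3)=+1, (2|3)=-1; (−1)^{0·4·1}·(+1)^4·(-1)^0 = +1.
v=19: a=19^0·(≡15), b=19^-1·(≡12) mod 19; (15|19)=-1, (12|19)=-1; (−1)^{0·-1·9}·(-1)^-1·(-1)^0 = -1.
v=5: a=5^0·(≡1), b=5^-3·(≡4) mod 5; (1|5)=+1, (4|5)=+1; (−1)^{0·-3·2}·(+1)^-3·(+1)^0 = +1.
v=13: a=13^0·(≡7), b=13^2·(≡2) mod 13; (7|13)=-1, (2|13)=-1; (−1)^{0·2·6}·(-1)^2·(-1)^0 = +1.
v=23: a=23^1·(≡16), b=23^2·(≡13) mod 23; (16|23)=+1, (13|23)=+1; (−1)^{1·2·11}·(+1)^2·(+1)^1 = +1.
v=31: a=31^1·(≡5), b=31^1·(≡28) mod 31; (5|31)=+1, (28|31)=+1; (−1)^{1·1·15}·(+1)^1·(+1)^1 = -1.
v=∞: 10086811 > 0 and 2945 > 0  ⇒  (a,b)_∞ = +1.
v=2: v_2(a)=0, v_2(b)=0; units ≡ 3, 1 (mod 8); ε·ε+αω+βω = 1·0+0·0+0·1 ≡ 0  ⇒  (a,b)_2 = +1.
(10086811, 2945 / ℚ) ramifies at {7, 19, 31, 47}: a division algebra.

[7, 19, 31, 47]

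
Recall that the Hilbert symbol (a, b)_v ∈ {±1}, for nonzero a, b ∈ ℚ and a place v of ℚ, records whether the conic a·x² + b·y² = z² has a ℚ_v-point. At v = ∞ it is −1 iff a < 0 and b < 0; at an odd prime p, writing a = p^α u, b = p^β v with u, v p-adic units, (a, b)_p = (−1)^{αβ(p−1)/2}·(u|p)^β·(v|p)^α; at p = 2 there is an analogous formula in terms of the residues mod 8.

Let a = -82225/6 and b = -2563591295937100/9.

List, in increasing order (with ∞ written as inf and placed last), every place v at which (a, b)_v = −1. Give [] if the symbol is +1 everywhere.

[2, 3, 17, 23, 29, inf]

(a, b) ≡ (-19734, -2369851) mod (ℚ^×)²; places V = {2, 3, 5, 11, 13, 17, 19, 23, 29, ∞}.
(a,b)_2: α=-1, β=2; u≡5, v≡5 (mod 8); ε(u)ε(v)=0·0, αω(v)=-1·1, βω(u)=2·1; sum ≡ 1  ⇒  -1.
(a,b)_17: α=0, u≡12; β=1, v≡3 (mod 17); (12|17)=-1, (3|17)=-1; sign (−1)^0·-1^1·-1^0 = -1.
(a,b)_19: α=0, u≡17; β=1, v≡7 (mod 19); (17|19)=+1, (7|19)=+1; sign (−1)^0·+1^1·+1^0 = +1.
(a,b)_11: α=1, u≡10; β=3, v≡1 (mod 11); (10|11)=-1, (1|11)=+1; sign (−1)^1·-1^3·+1^1 = +1.
(a,b)_29: α=0, u≡8; β=1, v≡15 (mod 29); (8|29)=-1, (15|29)=-1; sign (−1)^0·-1^1·-1^0 = -1.
(a,b)_∞: sgn(-19734)=−, sgn(-2369851)=−, so -1.
(a,b)_23: α=1, u≡6; β=3, v≡13 (mod 23); (6|23)=+1, (13|23)=+1; sign (−1)^1·+1^3·+1^1 = -1.
(a,b)_13: α=1, u≡1; β=2, v≡9 (mod 13); (1|13)=+1, (9|13)=+1; sign (−1)^0·+1^2·+1^1 = +1.
(a,b)_3: α=-1, u≡1; β=-2, v≡2 (mod 3); (1|3)=+1, (2|3)=-1; sign (−1)^0·+1^-2·-1^-1 = -1.
(a,b)_5: α=2, u≡1; β=2, v≡4 (mod 5); (1|5)=+1, (4|5)=+1; sign (−1)^0·+1^2·+1^2 = +1.
Ram(-19734, -2369851) = {2, 3, 17, 23, 29, ∞}; no ℚ_2-point on the conic.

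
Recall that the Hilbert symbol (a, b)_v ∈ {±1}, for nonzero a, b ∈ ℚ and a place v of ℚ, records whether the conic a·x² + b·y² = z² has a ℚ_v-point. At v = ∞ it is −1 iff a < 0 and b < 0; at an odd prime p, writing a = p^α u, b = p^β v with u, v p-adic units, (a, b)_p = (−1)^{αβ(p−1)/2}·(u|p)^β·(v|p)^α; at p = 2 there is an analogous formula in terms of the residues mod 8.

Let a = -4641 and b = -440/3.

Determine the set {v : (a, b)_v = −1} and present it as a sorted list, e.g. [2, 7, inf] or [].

Mod squares: a ≡ -4641, b ≡ -330. Check v ∈ {∞, 2, 3, 5, 7, 11, 13, 17}.
v=11: a=11^0·(≡1), b=11^1·(≡5) mod 11; (1|11)=+1, (5|11)=+1; (−1)^{0·1·5}·(+1)^1·(+1)^0 = +1.
v=7: a=7^1·(≡2), b=7^0·(≡5) mod 7; (2|7)=+1, (5|7)=-1; (−1)^{1·0·3}·(+1)^0·(-1)^1 = -1.
v=∞: -4641 < 0 and -330 < 0  ⇒  (a,b)_∞ = -1.
v=13: a=13^1·(≡7), b=13^0·(≡5) mod 13; (7|13)=-1, (5|13)=-1; (−1)^{1·0·6}·(-1)^0·(-1)^1 = -1.
v=2: v_2(a)=0, v_2(b)=3; units ≡ 7, 3 (mod 8); ε·ε+αω+βω = 1·1+0·1+3·0 ≡ 1  ⇒  (a,b)_2 = -1.
v=17: a=17^1·(≡16), b=17^0·(≡12) mod 17; (16|17)=+1, (12|17)=-1; (−1)^{1·0·8}·(+1)^0·(-1)^1 = -1.
v=3: a=3^1·(≡1), b=3^-1·(≡1) mod 3; (1|3)=+1, (1|3)=+1; (−1)^{1·-1·1}·(+1)^-1·(+1)^1 = -1.
v=5: a=5^0·(≡4), b=5^1·(≡4) mod 5; (4|5)=+1, (4|5)=+1; (−1)^{0·1·2}·(+1)^1·(+1)^0 = +1.
|Ram(-4641, -330)| = 6, even; anisotropic at {2, 3, 7, 13, 17, ∞}.

[2, 3, 7, 13, 17, inf]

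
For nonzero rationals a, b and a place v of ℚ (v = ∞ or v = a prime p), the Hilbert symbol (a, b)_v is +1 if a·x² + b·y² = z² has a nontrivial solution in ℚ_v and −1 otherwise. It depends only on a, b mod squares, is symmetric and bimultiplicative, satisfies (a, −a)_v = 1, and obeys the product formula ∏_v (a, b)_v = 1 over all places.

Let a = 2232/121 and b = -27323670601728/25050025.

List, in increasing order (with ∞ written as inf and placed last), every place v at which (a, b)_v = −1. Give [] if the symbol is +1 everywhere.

[2, 31]

Mod squares: a ≡ 62, b ≡ -2. Check v ∈ {∞, 2, 3, 5, 7, 11, 13, 23, 31}.
v=5: a=5^0·(≡2), b=5^-2·(≡2) mod 5; (2|5)=-1, (2|5)=-1; (−1)^{0·-2·2}·(-1)^-2·(-1)^0 = +1.
v=13: a=13^0·(≡12), b=13^-2·(≡7) mod 13; (12|13)=+1, (7|13)=-1; (−1)^{0·-2·6}·(+1)^-2·(-1)^0 = +1.
v=31: a=31^1·(≡7), b=31^2·(≡30) mod 31; (7|31)=+1, (30|31)=-1; (−1)^{1·2·15}·(+1)^2·(-1)^1 = -1.
v=11: a=11^-2·(≡10), b=11^-2·(≡1) mod 11; (10|11)=-1, (1|11)=+1; (−1)^{-2·-2·5}·(-1)^-2·(+1)^-2 = +1.
v=7: a=7^0·(≡3), b=7^-2·(≡3) mod 7; (3|7)=-1, (3|7)=-1; (−1)^{0·-2·3}·(-1)^-2·(-1)^0 = +1.
v=2: v_2(a)=3, v_2(b)=13; units ≡ 7, 7 (mod 8); ε·ε+αω+βω = 1·1+3·0+13·0 ≡ 1  ⇒  (a,b)_2 = -1.
v=23: a=23^0·(≡4), b=23^2·(≡10) mod 23; (4|23)=+1, (10|23)=-1; (−1)^{0·2·11}·(+1)^2·(-1)^0 = +1.
v=3: a=3^2·(≡2), b=3^8·(≡1) mod 3; (2|3)=-1, (1|3)=+1; (−1)^{2·8·1}·(-1)^8·(+1)^2 = +1.
v=∞: 62 > 0 and -2 < 0  ⇒  (a,b)_∞ = +1.
Ram(62, -2) = {2, 31}; no ℚ_2-point on the conic.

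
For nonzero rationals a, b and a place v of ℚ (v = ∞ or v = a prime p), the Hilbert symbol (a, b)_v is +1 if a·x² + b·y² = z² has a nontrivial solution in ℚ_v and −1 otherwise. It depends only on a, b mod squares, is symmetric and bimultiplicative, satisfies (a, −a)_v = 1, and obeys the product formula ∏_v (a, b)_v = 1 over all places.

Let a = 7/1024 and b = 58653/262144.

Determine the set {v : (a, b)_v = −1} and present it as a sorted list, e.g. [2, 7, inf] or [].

(a, b) ≡ (7, 133) mod (ℚ^×)²; places V = {2, 3, 7, 19, ∞}.
(a,b)_∞: sgn(7)=+, sgn(133)=+, so +1.
(a,b)_19: α=0, u≡6; β=1, v≡9 (mod 19); (6|19)=+1, (9|19)=+1; sign (−1)^0·+1^1·+1^0 = +1.
(a,b)_2: α=-10, β=-18; u≡7, v≡5 (mod 8); ε(u)ε(v)=1·0, αω(v)=-10·1, βω(u)=-18·0; sum ≡ 0  ⇒  +1.
(a,b)_7: α=1, u≡4; β=3, v≡3 (mod 7); (4|7)=+1, (3|7)=-1; sign (−1)^1·+1^3·-1^1 = +1.
(a,b)_3: α=0, u≡1; β=2, v≡1 (mod 3); (1|3)=+1, (1|3)=+1; sign (−1)^0·+1^2·+1^0 = +1.
Ram(a, b) = ∅: the form 7·x² + 133·y² − z² is isotropic over every ℚ_v, so by Hasse–Minkowski it is isotropic over ℚ.

[]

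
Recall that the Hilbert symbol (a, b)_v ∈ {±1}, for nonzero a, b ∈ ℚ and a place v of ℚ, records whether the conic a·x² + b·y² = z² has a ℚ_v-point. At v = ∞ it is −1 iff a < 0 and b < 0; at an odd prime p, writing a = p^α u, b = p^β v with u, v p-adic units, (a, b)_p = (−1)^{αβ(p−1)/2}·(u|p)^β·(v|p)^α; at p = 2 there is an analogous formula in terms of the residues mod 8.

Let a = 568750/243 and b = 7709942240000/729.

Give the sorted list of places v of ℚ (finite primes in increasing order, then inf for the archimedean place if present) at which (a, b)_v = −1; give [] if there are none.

[2, 3, 11, 13]

(a, b) ≡ (2730, 11) mod (ℚ^×)²; places V = {2, 3, 5, 7, 11, 13, 23, ∞}.
(a,b)_5: α=5, u≡4; β=4, v≡1 (mod 5); (4|5)=+1, (1|5)=+1; sign (−1)^0·+1^4·+1^5 = +1.
(a,b)_∞: sgn(2730)=+, sgn(11)=+, so +1.
(a,b)_23: α=0, u≡4; β=2, v≡14 (mod 23); (4|23)=+1, (14|23)=-1; sign (−1)^0·+1^2·-1^0 = +1.
(a,b)_3: α=-5, u≡1; β=-6, v≡2 (mod 3); (1|3)=+1, (2|3)=-1; sign (−1)^0·+1^-6·-1^-5 = -1.
(a,b)_7: α=1, u≡3; β=2, v≡2 (mod 7); (3|7)=-1, (2|7)=+1; sign (−1)^0·-1^2·+1^1 = +1.
(a,b)_13: α=1, u≡2; β=2, v≡5 (mod 13); (2|13)=-1, (5|13)=-1; sign (−1)^0·-1^2·-1^1 = -1.
(a,b)_2: α=1, β=8; u≡5, v≡3 (mod 8); ε(u)ε(v)=0·1, αω(v)=1·1, βω(u)=8·1; sum ≡ 1  ⇒  -1.
(a,b)_11: α=0, u≡6; β=1, v≡4 (mod 11); (6|11)=-1, (4|11)=+1; sign (−1)^0·-1^1·+1^0 = -1.
Ram(2730, 11) = {2, 3, 11, 13}; no ℚ_2-point on the conic.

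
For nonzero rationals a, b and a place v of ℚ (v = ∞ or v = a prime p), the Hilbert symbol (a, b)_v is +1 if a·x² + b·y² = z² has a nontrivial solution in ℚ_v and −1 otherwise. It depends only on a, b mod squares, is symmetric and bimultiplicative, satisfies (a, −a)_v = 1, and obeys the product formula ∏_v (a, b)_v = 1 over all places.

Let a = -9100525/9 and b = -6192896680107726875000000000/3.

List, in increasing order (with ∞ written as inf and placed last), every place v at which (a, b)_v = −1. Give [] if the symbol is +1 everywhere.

(a, b) ≡ (-7429, -31870410) mod (ℚ^×)²; places V = {2, 3, 5, 7, 11, 13, 17, 19, 23, ∞}.
(a,b)_3: α=-2, u≡2; β=-1, v≡1 (mod 3); (2|3)=-1, (1|3)=+1; sign (−1)^0·-1^-1·+1^-2 = -1.
(a,b)_∞: sgn(-7429)=−, sgn(-31870410)=−, so -1.
(a,b)_5: α=2, u≡1; β=13, v≡3 (mod 5); (1|5)=+1, (3|5)=-1; sign (−1)^0·+1^13·-1^2 = +1.
(a,b)_19: α=1, u≡8; β=3, v≡7 (mod 19); (8|19)=-1, (7|19)=+1; sign (−1)^1·-1^3·+1^1 = +1.
(a,b)_11: α=0, u≡8; β=1, v≡7 (mod 11); (8|11)=-1, (7|11)=-1; sign (−1)^0·-1^1·-1^0 = -1.
(a,b)_17: α=1, u≡10; β=3, v≡1 (mod 17); (10|17)=-1, (1|17)=+1; sign (−1)^0·-1^3·+1^1 = -1.
(a,b)_7: α=2, u≡3; β=0, v≡2 (mod 7); (3|7)=-1, (2|7)=+1; sign (−1)^0·-1^0·+1^2 = +1.
(a,b)_23: α=1, u≡7; β=3, v≡22 (mod 23); (7|23)=-1, (22|23)=-1; sign (−1)^1·-1^3·-1^1 = -1.
(a,b)_13: α=0, u≡11; β=3, v≡12 (mod 13); (11|13)=-1, (12|13)=+1; sign (−1)^0·-1^3·+1^0 = -1.
(a,b)_2: α=0, β=9; u≡3, v≡3 (mod 8); ε(u)ε(v)=1·1, αω(v)=0·1, βω(u)=9·1; sum ≡ 0  ⇒  +1.
(-7429, -31870410 / ℚ) ramifies at {3, 11, 13, 17, 23, ∞}: a division algebra.

[3, 11, 13, 17, 23, inf]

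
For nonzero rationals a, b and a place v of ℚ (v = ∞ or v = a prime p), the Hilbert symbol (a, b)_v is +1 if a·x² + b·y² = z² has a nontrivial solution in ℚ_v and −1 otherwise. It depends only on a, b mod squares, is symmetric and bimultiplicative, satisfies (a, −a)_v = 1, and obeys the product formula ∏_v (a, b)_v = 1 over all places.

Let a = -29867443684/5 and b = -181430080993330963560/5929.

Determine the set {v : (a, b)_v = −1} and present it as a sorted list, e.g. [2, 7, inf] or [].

(a, b) ≡ (-5, -152490) mod (ℚ^×)²; places V = {2, 3, 5, 7, 11, 13, 17, 23, 29, ∞}.
(a,b)_3: α=0, u≡1; β=5, v≡2 (mod 3); (1|3)=+1, (2|3)=-1; sign (−1)^0·+1^5·-1^0 = +1.
(a,b)_17: α=4, u≡5; β=3, v≡10 (mod 17); (5|17)=-1, (10|17)=-1; sign (−1)^0·-1^3·-1^4 = -1.
(a,b)_23: α=2, u≡4; β=3, v≡19 (mod 23); (4|23)=+1, (19|23)=-1; sign (−1)^0·+1^3·-1^2 = +1.
(a,b)_∞: sgn(-5)=−, sgn(-152490)=−, so -1.
(a,b)_7: α=0, u≡4; β=-2, v≡5 (mod 7); (4|7)=+1, (5|7)=-1; sign (−1)^0·+1^-2·-1^0 = +1.
(a,b)_13: α=2, u≡8; β=5, v≡10 (mod 13); (8|13)=-1, (10|13)=+1; sign (−1)^0·-1^5·+1^2 = -1.
(a,b)_29: α=0, u≡28; β=2, v≡12 (mod 29); (28|29)=+1, (12|29)=-1; sign (−1)^0·+1^2·-1^0 = +1.
(a,b)_5: α=-1, u≡1; β=1, v≡2 (mod 5); (1|5)=+1, (2|5)=-1; sign (−1)^0·+1^1·-1^-1 = -1.
(a,b)_11: α=0, u≡2; β=-2, v≡5 (mod 11); (2|11)=-1, (5|11)=+1; sign (−1)^0·-1^-2·+1^0 = +1.
(a,b)_2: α=2, β=3; u≡3, v≡3 (mod 8); ε(u)ε(v)=1·1, αω(v)=2·1, βω(u)=3·1; sum ≡ 0  ⇒  +1.
(-5, -152490 / ℚ) ramifies at {5, 13, 17, ∞}: a division algebra.

[5, 13, 17, inf]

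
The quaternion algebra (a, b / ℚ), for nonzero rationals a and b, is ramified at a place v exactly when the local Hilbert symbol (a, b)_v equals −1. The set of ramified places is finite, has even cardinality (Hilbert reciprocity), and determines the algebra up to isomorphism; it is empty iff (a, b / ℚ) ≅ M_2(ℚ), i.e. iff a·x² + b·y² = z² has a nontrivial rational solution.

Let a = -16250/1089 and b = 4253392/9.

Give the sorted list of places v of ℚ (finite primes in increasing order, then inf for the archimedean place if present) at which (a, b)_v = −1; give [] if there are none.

Mod squares: a ≡ -26, b ≡ 13. Check v ∈ {∞, 2, 3, 5, 11, 13}.
v=2: v_2(a)=1, v_2(b)=4; units ≡ 3, 5 (mod 8); ε·ε+αω+βω = 1·0+1·1+4·1 ≡ 1  ⇒  (a,b)_2 = -1.
v=∞: -26 < 0 and 13 > 0  ⇒  (a,b)_∞ = +1.
v=13: a=13^1·(≡5), b=13^3·(≡10) mod 13; (5|13)=-1, (10|13)=+1; (−1)^{1·3·6}·(-1)^3·(+1)^1 = -1.
v=3: a=3^-2·(≡1), b=3^-2·(≡1) mod 3; (1|3)=+1, (1|3)=+1; (−1)^{-2·-2·1}·(+1)^-2·(+1)^-2 = +1.
v=5: a=5^4·(≡1), b=5^0·(≡3) mod 5; (1|5)=+1, (3|5)=-1; (−1)^{4·0·2}·(+1)^0·(-1)^4 = +1.
v=11: a=11^-2·(≡7), b=11^2·(≡2) mod 11; (7|11)=-1, (2|11)=-1; (−1)^{-2·2·5}·(-1)^2·(-1)^-2 = +1.
Ram(-26, 13) = {2, 13}; no ℚ_2-point on the conic.

[2, 13]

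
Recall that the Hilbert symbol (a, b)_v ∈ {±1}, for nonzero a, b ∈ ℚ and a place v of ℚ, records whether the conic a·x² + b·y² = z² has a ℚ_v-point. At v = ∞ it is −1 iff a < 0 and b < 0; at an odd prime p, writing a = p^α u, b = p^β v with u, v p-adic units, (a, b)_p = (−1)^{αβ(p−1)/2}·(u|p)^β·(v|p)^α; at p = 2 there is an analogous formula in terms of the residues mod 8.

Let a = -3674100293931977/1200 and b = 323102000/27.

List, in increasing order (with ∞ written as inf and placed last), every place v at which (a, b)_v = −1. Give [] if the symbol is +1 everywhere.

[]

(a, b) ≡ (-51, 8385) mod (ℚ^×)²; places V = {2, 3, 5, 7, 13, 17, 43, ∞}.
(a,b)_∞: sgn(-51)=−, sgn(8385)=+, so +1.
(a,b)_2: α=-4, β=4; u≡5, v≡1 (mod 8); ε(u)ε(v)=0·0, αω(v)=-4·0, βω(u)=4·1; sum ≡ 0  ⇒  +1.
(a,b)_3: α=-1, u≡1; β=-3, v≡2 (mod 3); (1|3)=+1, (2|3)=-1; sign (−1)^1·+1^-3·-1^-1 = +1.
(a,b)_5: α=-2, u≡1; β=3, v≡3 (mod 5); (1|5)=+1, (3|5)=-1; sign (−1)^0·+1^3·-1^-2 = +1.
(a,b)_17: α=5, u≡6; β=2, v≡8 (mod 17); (6|17)=-1, (8|17)=+1; sign (−1)^0·-1^2·+1^5 = +1.
(a,b)_7: α=2, u≡3; β=0, v≡3 (mod 7); (3|7)=-1, (3|7)=-1; sign (−1)^0·-1^0·-1^2 = +1.
(a,b)_43: α=2, u≡24; β=1, v≡21 (mod 43); (24|43)=+1, (21|43)=+1; sign (−1)^0·+1^1·+1^2 = +1.
(a,b)_13: α=4, u≡3; β=1, v≡2 (mod 13); (3|13)=+1, (2|13)=-1; sign (−1)^0·+1^1·-1^4 = +1.
Ram(a, b) = ∅: the form -51·x² + 8385·y² − z² is isotropic over every ℚ_v, so by Hasse–Minkowski it is isotropic over ℚ.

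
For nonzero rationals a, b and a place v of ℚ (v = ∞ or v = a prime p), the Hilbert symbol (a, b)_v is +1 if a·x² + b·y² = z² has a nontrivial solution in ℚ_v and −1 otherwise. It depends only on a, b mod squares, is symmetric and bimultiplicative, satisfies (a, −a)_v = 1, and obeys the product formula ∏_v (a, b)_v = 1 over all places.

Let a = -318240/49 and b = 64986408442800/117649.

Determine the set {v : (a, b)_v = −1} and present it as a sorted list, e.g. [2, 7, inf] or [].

(a, b) ≡ (-2210, 3) mod (ℚ^×)²; places V = {2, 3, 5, 7, 13, 17, ∞}.
(a,b)_7: α=-2, u≡1; β=-6, v≡5 (mod 7); (1|7)=+1, (5|7)=-1; sign (−1)^0·+1^-6·-1^-2 = +1.
(a,b)_3: α=2, u≡1; β=9, v≡1 (mod 3); (1|3)=+1, (1|3)=+1; sign (−1)^0·+1^9·+1^2 = +1.
(a,b)_17: α=1, u≡10; β=2, v≡14 (mod 17); (10|17)=-1, (14|17)=-1; sign (−1)^0·-1^2·-1^1 = -1.
(a,b)_2: α=5, β=4; u≡7, v≡3 (mod 8); ε(u)ε(v)=1·1, αω(v)=5·1, βω(u)=4·0; sum ≡ 0  ⇒  +1.
(a,b)_13: α=1, u≡9; β=4, v≡9 (mod 13); (9|13)=+1, (9|13)=+1; sign (−1)^0·+1^4·+1^1 = +1.
(a,b)_∞: sgn(-2210)=−, sgn(3)=+, so +1.
(a,b)_5: α=1, u≡3; β=2, v≡3 (mod 5); (3|5)=-1, (3|5)=-1; sign (−1)^0·-1^2·-1^1 = -1.
|Ram(-2210, 3)| = 2, even; anisotropic at {5, 17}.

[5, 17]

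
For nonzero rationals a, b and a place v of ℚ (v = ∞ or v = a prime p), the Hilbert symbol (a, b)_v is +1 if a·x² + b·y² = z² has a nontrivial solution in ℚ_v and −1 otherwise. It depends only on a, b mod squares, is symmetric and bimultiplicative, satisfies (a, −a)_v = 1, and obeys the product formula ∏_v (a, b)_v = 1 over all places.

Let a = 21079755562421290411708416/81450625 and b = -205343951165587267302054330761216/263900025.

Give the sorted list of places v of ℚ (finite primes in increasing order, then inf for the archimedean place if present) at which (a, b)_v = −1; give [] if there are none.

[2, 11, 13, 17, 29, 43]

Mod squares: a ≡ 18040349, b ≡ -13195754. Check v ∈ {∞, 2, 3, 5, 7, 11, 13, 17, 19, 23, 29, 37, 43}.
v=29: a=29^1·(≡12), b=29^1·(≡24) mod 29; (12|29)=-1, (24|29)=+1; (−1)^{1·1·14}·(-1)^1·(+1)^1 = -1.
v=∞: 18040349 > 0 and -13195754 < 0  ⇒  (a,b)_∞ = +1.
v=17: a=17^5·(≡12), b=17^6·(≡6) mod 17; (12|17)=-1, (6|17)=-1; (−1)^{5·6·8}·(-1)^6·(-1)^5 = -1.
v=13: a=13^0·(≡11), b=13^1·(≡6) mod 13; (11|13)=-1, (6|13)=-1; (−1)^{0·1·6}·(-1)^1·(-1)^0 = -1.
v=37: a=37^1·(≡1), b=37^1·(≡16) mod 37; (1|37)=+1, (16|37)=+1; (−1)^{1·1·18}·(+1)^1·(+1)^1 = +1.
v=3: a=3^2·(≡2), b=3^-4·(≡1) mod 3; (2|3)=-1, (1|3)=+1; (−1)^{2·-4·1}·(-1)^-4·(+1)^2 = +1.
v=5: a=5^-4·(≡1), b=5^-2·(≡4) mod 5; (1|5)=+1, (4|5)=+1; (−1)^{-4·-2·2}·(+1)^-2·(+1)^-4 = +1.
v=23: a=23^3·(≡21), b=23^4·(≡16) mod 23; (21|23)=-1, (16|23)=+1; (−1)^{3·4·11}·(-1)^4·(+1)^3 = +1.
v=7: a=7^2·(≡6), b=7^4·(≡1) mod 7; (6|7)=-1, (1|7)=+1; (−1)^{2·4·3}·(-1)^4·(+1)^2 = +1.
v=19: a=19^-4·(≡7), b=19^-4·(≡12) mod 19; (7|19)=+1, (12|19)=-1; (−1)^{-4·-4·9}·(+1)^-4·(-1)^-4 = +1.
v=2: v_2(a)=12, v_2(b)=17; units ≡ 5, 3 (mod 8); ε·ε+αω+βω = 0·1+12·1+17·1 ≡ 1  ⇒  (a,b)_2 = -1.
v=11: a=11^4·(≡8), b=11^5·(≡7) mod 11; (8|11)=-1, (7|11)=-1; (−1)^{4·5·5}·(-1)^5·(-1)^4 = -1.
v=43: a=43^1·(≡17), b=43^1·(≡38) mod 43; (17|43)=+1, (38|43)=+1; (−1)^{1·1·21}·(+1)^1·(+1)^1 = -1.
(18040349, -13195754 / ℚ) ramifies at {2, 11, 13, 17, 29, 43}: a division algebra.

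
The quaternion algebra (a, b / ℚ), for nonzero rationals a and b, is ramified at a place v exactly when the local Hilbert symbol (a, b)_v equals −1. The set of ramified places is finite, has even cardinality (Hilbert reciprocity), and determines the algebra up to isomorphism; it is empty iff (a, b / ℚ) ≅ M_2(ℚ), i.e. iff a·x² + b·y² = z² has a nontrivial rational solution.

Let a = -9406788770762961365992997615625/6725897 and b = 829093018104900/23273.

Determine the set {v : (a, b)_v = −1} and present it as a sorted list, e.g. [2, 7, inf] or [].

(a, b) ≡ (-7905, 690897) mod (ℚ^×)²; places V = {2, 3, 5, 11, 17, 19, 23, 31, 37, ∞}.
(a,b)_19: α=2, u≡14; β=1, v≡6 (mod 19); (14|19)=-1, (6|19)=+1; sign (−1)^0·-1^1·+1^2 = -1.
(a,b)_5: α=5, u≡4; β=2, v≡2 (mod 5); (4|5)=+1, (2|5)=-1; sign (−1)^0·+1^2·-1^5 = -1.
(a,b)_∞: sgn(-7905)=−, sgn(690897)=+, so +1.
(a,b)_2: α=0, β=2; u≡7, v≡1 (mod 8); ε(u)ε(v)=1·0, αω(v)=0·0, βω(u)=2·0; sum ≡ 0  ⇒  +1.
(a,b)_31: α=3, u≡11; β=1, v≡23 (mod 31); (11|31)=-1, (23|31)=-1; sign (−1)^1·-1^1·-1^3 = -1.
(a,b)_37: α=-2, u≡14; β=-2, v≡36 (mod 37); (14|37)=-1, (36|37)=+1; sign (−1)^0·-1^-2·+1^-2 = +1.
(a,b)_3: α=17, u≡2; β=7, v≡1 (mod 3); (2|3)=-1, (1|3)=+1; sign (−1)^1·-1^7·+1^17 = +1.
(a,b)_17: α=-3, u≡12; β=-1, v≡12 (mod 17); (12|17)=-1, (12|17)=-1; sign (−1)^0·-1^-1·-1^-3 = +1.
(a,b)_23: α=6, u≡5; β=5, v≡2 (mod 23); (5|23)=-1, (2|23)=+1; sign (−1)^0·-1^5·+1^6 = -1.
(a,b)_11: α=4, u≡5; β=0, v≡4 (mod 11); (5|11)=+1, (4|11)=+1; sign (−1)^0·+1^0·+1^4 = +1.
|Ram(-7905, 690897)| = 4, even; anisotropic at {5, 19, 23, 31}.

[5, 19, 23, 31]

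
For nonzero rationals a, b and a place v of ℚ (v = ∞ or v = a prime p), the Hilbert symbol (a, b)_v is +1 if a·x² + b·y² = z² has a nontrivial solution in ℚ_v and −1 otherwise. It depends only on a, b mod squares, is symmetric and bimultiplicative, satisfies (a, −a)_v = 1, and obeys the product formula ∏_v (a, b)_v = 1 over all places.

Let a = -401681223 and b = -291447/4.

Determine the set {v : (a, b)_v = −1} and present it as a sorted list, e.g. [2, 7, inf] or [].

[13, 19, 41, 47, 53, inf]

(a, b) ≡ (-44631247, -32383) mod (ℚ^×)²; places V = {2, 3, 13, 19, 23, 41, 47, 53, ∞}.
(a,b)_13: α=0, u≡5; β=1, v≡8 (mod 13); (5|13)=-1, (8|13)=-1; sign (−1)^0·-1^1·-1^0 = -1.
(a,b)_∞: sgn(-44631247)=−, sgn(-32383)=−, so -1.
(a,b)_41: α=1, u≡11; β=0, v≡26 (mod 41); (11|41)=-1, (26|41)=-1; sign (−1)^0·-1^0·-1^1 = -1.
(a,b)_19: α=1, u≡12; β=0, v≡8 (mod 19); (12|19)=-1, (8|19)=-1; sign (−1)^0·-1^0·-1^1 = -1.
(a,b)_47: α=1, u≡24; β=1, v≡36 (mod 47); (24|47)=+1, (36|47)=+1; sign (−1)^1·+1^1·+1^1 = -1.
(a,b)_23: α=1, u≡5; β=0, v≡8 (mod 23); (5|23)=-1, (8|23)=+1; sign (−1)^0·-1^0·+1^1 = +1.
(a,b)_53: α=1, u≡3; β=1, v≡43 (mod 53); (3|53)=-1, (43|53)=+1; sign (−1)^0·-1^1·+1^1 = -1.
(a,b)_2: α=0, β=-2; u≡1, v≡1 (mod 8); ε(u)ε(v)=0·0, αω(v)=0·0, βω(u)=-2·0; sum ≡ 0  ⇒  +1.
(a,b)_3: α=2, u≡2; β=2, v≡2 (mod 3); (2|3)=-1, (2|3)=-1; sign (−1)^0·-1^2·-1^2 = +1.
|Ram(-44631247, -32383)| = 6, even; anisotropic at {13, 19, 41, 47, 53, ∞}.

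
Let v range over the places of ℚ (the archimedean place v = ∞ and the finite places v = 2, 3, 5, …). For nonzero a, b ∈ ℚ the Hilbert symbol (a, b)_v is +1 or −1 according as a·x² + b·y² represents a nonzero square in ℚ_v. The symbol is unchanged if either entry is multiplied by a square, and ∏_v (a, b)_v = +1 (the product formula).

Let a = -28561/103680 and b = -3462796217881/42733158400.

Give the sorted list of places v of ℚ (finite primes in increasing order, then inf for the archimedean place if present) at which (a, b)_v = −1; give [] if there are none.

Mod squares: a ≡ -5, b ≡ -1. Check v ∈ {∞, 2, 3, 5, 7, 11, 13, 17, 19}.
v=13: a=13^4·(≡5), b=13^6·(≡10) mod 13; (5|13)=-1, (10|13)=+1; (−1)^{4·6·6}·(-1)^6·(+1)^4 = +1.
v=11: a=11^0·(≡10), b=11^4·(≡6) mod 11; (10|11)=-1, (6|11)=-1; (−1)^{0·4·5}·(-1)^4·(-1)^0 = +1.
v=7: a=7^0·(≡2), b=7^2·(≡5) mod 7; (2|7)=+1, (5|7)=-1; (−1)^{0·2·3}·(+1)^2·(-1)^0 = +1.
v=17: a=17^0·(≡6), b=17^-2·(≡16) mod 17; (6|17)=-1, (16|17)=+1; (−1)^{0·-2·8}·(-1)^-2·(+1)^0 = +1.
v=3: a=3^-4·(≡1), b=3^0·(≡2) mod 3; (1|3)=+1, (2|3)=-1; (−1)^{-4·0·1}·(+1)^0·(-1)^-4 = +1.
v=2: v_2(a)=-8, v_2(b)=-14; units ≡ 3, 7 (mod 8); ε·ε+αω+βω = 1·1+-8·0+-14·1 ≡ 1  ⇒  (a,b)_2 = -1.
v=5: a=5^-1·(≡4), b=5^-2·(≡4) mod 5; (4|5)=+1, (4|5)=+1; (−1)^{-1·-2·2}·(+1)^-2·(+1)^-1 = +1.
v=∞: -5 < 0 and -1 < 0  ⇒  (a,b)_∞ = -1.
v=19: a=19^0·(≡14), b=19^-2·(≡12) mod 19; (14|19)=-1, (12|19)=-1; (−1)^{0·-2·9}·(-1)^-2·(-1)^0 = +1.
|Ram(-5, -1)| = 2, even; anisotropic at {2, ∞}.

[2, inf]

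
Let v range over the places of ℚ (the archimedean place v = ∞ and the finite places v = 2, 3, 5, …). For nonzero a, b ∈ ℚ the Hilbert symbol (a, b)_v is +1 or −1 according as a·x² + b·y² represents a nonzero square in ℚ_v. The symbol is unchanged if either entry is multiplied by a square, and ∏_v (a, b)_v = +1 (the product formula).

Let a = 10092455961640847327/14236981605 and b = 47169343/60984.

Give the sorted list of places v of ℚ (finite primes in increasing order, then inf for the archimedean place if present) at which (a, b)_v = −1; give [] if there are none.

(a, b) ≡ (115, 3458) mod (ℚ^×)²; places V = {2, 3, 5, 7, 11, 13, 17, 19, 23, ∞}.
(a,b)_5: α=-1, u≡2; β=0, v≡2 (mod 5); (2|5)=-1, (2|5)=-1; sign (−1)^0·-1^0·-1^-1 = -1.
(a,b)_∞: sgn(115)=+, sgn(3458)=+, so +1.
(a,b)_3: α=-4, u≡1; β=-2, v≡2 (mod 3); (1|3)=+1, (2|3)=-1; sign (−1)^0·+1^-2·-1^-4 = +1.
(a,b)_11: α=-4, u≡1; β=-2, v≡5 (mod 11); (1|11)=+1, (5|11)=+1; sign (−1)^0·+1^-2·+1^-4 = +1.
(a,b)_7: α=-4, u≡5; β=-1, v≡1 (mod 7); (5|7)=-1, (1|7)=+1; sign (−1)^0·-1^-1·+1^-4 = -1.
(a,b)_19: α=8, u≡16; β=3, v≡16 (mod 19); (16|19)=+1, (16|19)=+1; sign (−1)^0·+1^3·+1^8 = +1.
(a,b)_2: α=0, β=-3; u≡3, v≡1 (mod 8); ε(u)ε(v)=1·0, αω(v)=0·0, βω(u)=-3·1; sum ≡ 1  ⇒  -1.
(a,b)_23: α=3, u≡17; β=2, v≡8 (mod 23); (17|23)=-1, (8|23)=+1; sign (−1)^0·-1^2·+1^3 = +1.
(a,b)_13: α=2, u≡2; β=1, v≡7 (mod 13); (2|13)=-1, (7|13)=-1; sign (−1)^0·-1^1·-1^2 = -1.
(a,b)_17: α=2, u≡13; β=0, v≡11 (mod 17); (13|17)=+1, (11|17)=-1; sign (−1)^0·+1^0·-1^2 = +1.
(115, 3458 / ℚ) ramifies at {2, 5, 7, 13}: a division algebra.

[2, 5, 7, 13]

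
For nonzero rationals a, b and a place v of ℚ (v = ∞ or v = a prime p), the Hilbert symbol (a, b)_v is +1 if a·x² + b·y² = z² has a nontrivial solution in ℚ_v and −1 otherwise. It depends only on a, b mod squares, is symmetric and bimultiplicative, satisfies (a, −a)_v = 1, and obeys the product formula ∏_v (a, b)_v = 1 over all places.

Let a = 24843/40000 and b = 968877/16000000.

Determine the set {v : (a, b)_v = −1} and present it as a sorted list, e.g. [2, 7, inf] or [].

Mod squares: a ≡ 3, b ≡ 13. Check v ∈ {∞, 2, 3, 5, 7, 13}.
v=2: v_2(a)=-6, v_2(b)=-10; units ≡ 3, 5 (mod 8); ε·ε+αω+βω = 1·0+-6·1+-10·1 ≡ 0  ⇒  (a,b)_2 = +1.
v=∞: 3 > 0 and 13 > 0  ⇒  (a,b)_∞ = +1.
v=3: a=3^1·(≡1), b=3^2·(≡1) mod 3; (1|3)=+1, (1|3)=+1; (−1)^{1·2·1}·(+1)^2·(+1)^1 = +1.
v=5: a=5^-4·(≡2), b=5^-6·(≡3) mod 5; (2|5)=-1, (3|5)=-1; (−1)^{-4·-6·2}·(-1)^-6·(-1)^-4 = +1.
v=7: a=7^2·(≡5), b=7^2·(≡6) mod 7; (5|7)=-1, (6|7)=-1; (−1)^{2·2·3}·(-1)^2·(-1)^2 = +1.
v=13: a=13^2·(≡9), b=13^3·(≡4) mod 13; (9|13)=+1, (4|13)=+1; (−1)^{2·3·6}·(+1)^3·(+1)^2 = +1.
Every local symbol is +1, so the conic 3·x² + 13·y² = z² has ℚ_v-points for all v and hence a ℚ-point; (a, b / ℚ) ≅ M_2(ℚ).

[]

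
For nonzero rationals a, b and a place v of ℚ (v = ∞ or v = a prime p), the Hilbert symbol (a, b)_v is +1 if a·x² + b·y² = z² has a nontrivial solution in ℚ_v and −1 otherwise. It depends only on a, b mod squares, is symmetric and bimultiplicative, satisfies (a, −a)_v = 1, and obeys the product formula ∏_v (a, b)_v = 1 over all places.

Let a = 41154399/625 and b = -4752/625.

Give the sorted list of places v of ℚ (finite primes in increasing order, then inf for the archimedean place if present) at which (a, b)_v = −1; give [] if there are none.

Mod squares: a ≡ 4199, b ≡ -33. Check v ∈ {∞, 2, 3, 5, 11, 13, 17, 19}.
v=17: a=17^1·(≡1), b=17^0·(≡15) mod 17; (1|17)=+1, (15|17)=+1; (−1)^{1·0·8}·(+1)^0·(+1)^1 = +1.
v=13: a=13^1·(≡2), b=13^0·(≡6) mod 13; (2|13)=-1, (6|13)=-1; (−1)^{1·0·6}·(-1)^0·(-1)^1 = -1.
v=19: a=19^1·(≡18), b=19^0·(≡1) mod 19; (18|19)=-1, (1|19)=+1; (−1)^{1·0·9}·(-1)^0·(+1)^1 = +1.
v=2: v_2(a)=0, v_2(b)=4; units ≡ 7, 7 (mod 8); ε·ε+αω+βω = 1·1+0·0+4·0 ≡ 1  ⇒  (a,b)_2 = -1.
v=5: a=5^-4·(≡4), b=5^-4·(≡3) mod 5; (4|5)=+1, (3|5)=-1; (−1)^{-4·-4·2}·(+1)^-4·(-1)^-4 = +1.
v=3: a=3^4·(≡2), b=3^3·(≡1) mod 3; (2|3)=-1, (1|3)=+1; (−1)^{4·3·1}·(-1)^3·(+1)^4 = -1.
v=∞: 4199 > 0 and -33 < 0  ⇒  (a,b)_∞ = +1.
v=11: a=11^2·(≡6), b=11^1·(≡7) mod 11; (6|11)=-1, (7|11)=-1; (−1)^{2·1·5}·(-1)^1·(-1)^2 = -1.
|Ram(4199, -33)| = 4, even; anisotropic at {2, 3, 11, 13}.

[2, 3, 11, 13]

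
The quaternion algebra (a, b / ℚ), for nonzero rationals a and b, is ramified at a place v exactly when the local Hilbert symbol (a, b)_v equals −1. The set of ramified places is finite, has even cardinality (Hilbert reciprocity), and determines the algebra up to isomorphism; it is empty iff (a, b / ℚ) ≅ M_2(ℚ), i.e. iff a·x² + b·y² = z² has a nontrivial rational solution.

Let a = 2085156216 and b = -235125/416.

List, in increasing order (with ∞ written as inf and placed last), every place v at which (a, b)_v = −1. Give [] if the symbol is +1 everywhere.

Mod squares: a ≡ 1326, b ≡ -27170. Check v ∈ {∞, 2, 3, 5, 11, 13, 17, 19}.
v=5: a=5^0·(≡1), b=5^3·(≡4) mod 5; (1|5)=+1, (4|5)=+1; (−1)^{0·3·2}·(+1)^3·(+1)^0 = +1.
v=13: a=13^1·(≡6), b=13^-1·(≡1) mod 13; (6|13)=-1, (1|13)=+1; (−1)^{1·-1·6}·(-1)^-1·(+1)^1 = -1.
v=2: v_2(a)=3, v_2(b)=-5; units ≡ 7, 7 (mod 8); ε·ε+αω+βω = 1·1+3·0+-5·0 ≡ 1  ⇒  (a,b)_2 = -1.
v=17: a=17^1·(≡7), b=17^0·(≡13) mod 17; (7|17)=-1, (13|17)=+1; (−1)^{1·0·8}·(-1)^0·(+1)^1 = +1.
v=3: a=3^3·(≡1), b=3^2·(≡1) mod 3; (1|3)=+1, (1|3)=+1; (−1)^{3·2·1}·(+1)^2·(+1)^3 = +1.
v=∞: 1326 > 0 and -27170 < 0  ⇒  (a,b)_∞ = +1.
v=11: a=11^2·(≡8), b=11^1·(≡1) mod 11; (8|11)=-1, (1|11)=+1; (−1)^{2·1·5}·(-1)^1·(+1)^2 = -1.
v=19: a=19^2·(≡18), b=19^1·(≡3) mod 19; (18|19)=-1, (3|19)=-1; (−1)^{2·1·9}·(-1)^1·(-1)^2 = -1.
(1326, -27170 / ℚ) ramifies at {2, 11, 13, 19}: a division algebra.

[2, 11, 13, 19]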